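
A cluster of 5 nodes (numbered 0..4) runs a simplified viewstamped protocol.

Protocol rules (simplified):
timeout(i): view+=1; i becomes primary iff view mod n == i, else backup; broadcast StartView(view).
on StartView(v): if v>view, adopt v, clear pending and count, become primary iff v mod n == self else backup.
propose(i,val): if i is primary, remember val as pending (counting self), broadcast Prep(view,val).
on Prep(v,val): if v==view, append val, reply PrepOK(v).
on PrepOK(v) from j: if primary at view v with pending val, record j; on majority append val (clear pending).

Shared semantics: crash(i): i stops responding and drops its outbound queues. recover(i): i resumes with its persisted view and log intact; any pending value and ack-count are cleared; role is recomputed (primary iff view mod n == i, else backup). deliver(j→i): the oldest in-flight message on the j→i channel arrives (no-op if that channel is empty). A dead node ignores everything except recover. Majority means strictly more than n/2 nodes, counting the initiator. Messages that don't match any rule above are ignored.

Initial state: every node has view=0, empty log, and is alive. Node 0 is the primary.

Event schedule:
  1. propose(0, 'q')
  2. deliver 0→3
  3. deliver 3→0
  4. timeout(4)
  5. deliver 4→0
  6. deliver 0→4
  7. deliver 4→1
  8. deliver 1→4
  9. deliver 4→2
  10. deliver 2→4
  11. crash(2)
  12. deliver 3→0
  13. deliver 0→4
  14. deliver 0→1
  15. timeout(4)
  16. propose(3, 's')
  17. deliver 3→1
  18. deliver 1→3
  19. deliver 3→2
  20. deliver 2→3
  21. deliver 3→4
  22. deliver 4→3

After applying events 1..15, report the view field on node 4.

1. propose(0,'q'):  nop
2. deliver 0→3:  <3:back v0 q>
3. deliver 3→0:  nop
4. timeout(4):  <4:back v1 ->
5. deliver 4→0:  <0:back v1 ->
6. deliver 0→4:  nop
7. deliver 4→1:  <1:prim v1 ->
8. deliver 1→4:  nop
9. deliver 4→2:  <2:back v1 ->
10. deliver 2→4:  nop
11. crash(2):  <2:✗back v1 ->
12. deliver 3→0:  nop
13. deliver 0→4:  nop
14. deliver 0→1:  nop
15. timeout(4):  <4:back v2 ->

2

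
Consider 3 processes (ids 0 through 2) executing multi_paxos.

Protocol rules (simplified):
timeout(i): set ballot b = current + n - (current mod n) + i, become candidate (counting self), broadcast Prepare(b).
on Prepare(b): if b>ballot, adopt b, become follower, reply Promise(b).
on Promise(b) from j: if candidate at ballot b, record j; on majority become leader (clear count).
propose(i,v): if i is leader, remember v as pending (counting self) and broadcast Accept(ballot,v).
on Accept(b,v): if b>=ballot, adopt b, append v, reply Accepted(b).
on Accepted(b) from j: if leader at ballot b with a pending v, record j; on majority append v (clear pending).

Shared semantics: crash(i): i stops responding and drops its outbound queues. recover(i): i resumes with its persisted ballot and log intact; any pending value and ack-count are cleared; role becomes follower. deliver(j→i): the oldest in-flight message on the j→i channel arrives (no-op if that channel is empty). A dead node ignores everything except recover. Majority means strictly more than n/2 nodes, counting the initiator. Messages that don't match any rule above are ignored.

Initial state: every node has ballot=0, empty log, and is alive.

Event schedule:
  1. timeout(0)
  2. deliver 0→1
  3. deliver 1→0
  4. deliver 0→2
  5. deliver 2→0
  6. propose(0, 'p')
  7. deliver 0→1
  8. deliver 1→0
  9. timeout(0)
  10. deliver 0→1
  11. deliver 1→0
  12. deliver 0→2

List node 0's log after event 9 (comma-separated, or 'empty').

p

step 1 timeout(0): 0={cand,b=3,log=-}
step 2 deliver 0→1: 1={foll,b=3,log=-}
step 3 deliver 1→0: 0={lead,b=3,log=-}
step 4 deliver 0→2: 2={foll,b=3,log=-}
step 5 deliver 2→0: —
step 6 propose(0,'p'): —
step 7 deliver 0→1: 1={foll,b=3,log=p}
step 8 deliver 1→0: 0={lead,b=3,log=p}
step 9 timeout(0): 0={cand,b=6,log=p}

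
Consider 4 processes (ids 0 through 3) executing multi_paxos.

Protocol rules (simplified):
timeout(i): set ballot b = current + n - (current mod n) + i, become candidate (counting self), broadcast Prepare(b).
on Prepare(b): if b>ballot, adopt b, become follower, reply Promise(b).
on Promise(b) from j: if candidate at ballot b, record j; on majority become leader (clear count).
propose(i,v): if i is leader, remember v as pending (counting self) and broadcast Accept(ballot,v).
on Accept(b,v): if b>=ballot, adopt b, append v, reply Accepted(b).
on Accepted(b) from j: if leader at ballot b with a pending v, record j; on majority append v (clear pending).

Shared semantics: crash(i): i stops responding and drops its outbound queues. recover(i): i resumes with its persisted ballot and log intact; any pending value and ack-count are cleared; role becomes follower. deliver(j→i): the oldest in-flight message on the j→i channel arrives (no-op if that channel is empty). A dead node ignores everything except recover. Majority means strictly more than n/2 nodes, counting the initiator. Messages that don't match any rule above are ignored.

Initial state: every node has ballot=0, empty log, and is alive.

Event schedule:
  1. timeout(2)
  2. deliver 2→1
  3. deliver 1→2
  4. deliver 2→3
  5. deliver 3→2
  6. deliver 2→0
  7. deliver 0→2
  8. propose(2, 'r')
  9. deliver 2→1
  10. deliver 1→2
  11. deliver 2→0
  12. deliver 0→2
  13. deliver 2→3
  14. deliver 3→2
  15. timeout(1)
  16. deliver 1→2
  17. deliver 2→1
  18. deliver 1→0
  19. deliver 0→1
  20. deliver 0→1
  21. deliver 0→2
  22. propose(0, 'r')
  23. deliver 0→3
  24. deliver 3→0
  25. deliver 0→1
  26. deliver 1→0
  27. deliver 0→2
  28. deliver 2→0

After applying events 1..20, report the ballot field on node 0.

step 1 timeout(2): 2={cand,b=6,log=-}
step 2 deliver 2→1: 1={foll,b=6,log=-}
step 3 deliver 1→2: —
step 4 deliver 2→3: 3={foll,b=6,log=-}
step 5 deliver 3→2: 2={lead,b=6,log=-}
step 6 deliver 2→0: 0={foll,b=6,log=-}
step 7 deliver 0→2: —
step 8 propose(2,'r'): —
step 9 deliver 2→1: 1={foll,b=6,log=r}
step 10 deliver 1→2: —
step 11 deliver 2→0: 0={foll,b=6,log=r}
step 12 deliver 0→2: 2={lead,b=6,log=r}
step 13 deliver 2→3: 3={foll,b=6,log=r}
step 14 deliver 3→2: —
step 15 timeout(1): 1={cand,b=9,log=r}
step 16 deliver 1→2: 2={foll,b=9,log=r}
step 17 deliver 2→1: —
step 18 deliver 1→0: 0={foll,b=9,log=r}
step 19 deliver 0→1: 1={lead,b=9,log=r}
step 20 deliver 0→1: —

9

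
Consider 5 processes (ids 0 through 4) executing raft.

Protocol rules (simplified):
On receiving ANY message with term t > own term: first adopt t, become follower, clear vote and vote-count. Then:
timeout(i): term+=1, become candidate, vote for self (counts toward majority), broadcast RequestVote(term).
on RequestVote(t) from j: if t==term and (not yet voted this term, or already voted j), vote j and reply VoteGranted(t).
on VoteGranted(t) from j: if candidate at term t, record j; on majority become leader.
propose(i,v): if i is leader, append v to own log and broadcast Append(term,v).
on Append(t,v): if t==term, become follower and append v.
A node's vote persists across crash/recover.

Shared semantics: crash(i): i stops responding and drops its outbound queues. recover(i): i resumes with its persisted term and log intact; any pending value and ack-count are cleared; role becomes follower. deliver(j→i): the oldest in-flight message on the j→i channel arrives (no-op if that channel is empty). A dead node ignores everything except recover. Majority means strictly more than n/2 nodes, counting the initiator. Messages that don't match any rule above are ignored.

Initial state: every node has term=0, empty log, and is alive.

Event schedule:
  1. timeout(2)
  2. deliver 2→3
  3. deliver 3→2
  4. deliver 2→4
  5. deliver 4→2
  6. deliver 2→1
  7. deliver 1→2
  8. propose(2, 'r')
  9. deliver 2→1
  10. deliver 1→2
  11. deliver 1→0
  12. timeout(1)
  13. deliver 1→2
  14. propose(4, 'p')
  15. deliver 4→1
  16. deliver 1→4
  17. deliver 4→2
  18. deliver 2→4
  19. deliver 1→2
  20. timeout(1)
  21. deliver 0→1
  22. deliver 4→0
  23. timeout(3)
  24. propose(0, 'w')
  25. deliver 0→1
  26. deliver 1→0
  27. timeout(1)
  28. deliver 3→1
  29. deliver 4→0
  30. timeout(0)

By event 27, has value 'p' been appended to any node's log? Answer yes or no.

no

e1 timeout(2): 2[cand,t=1,-]
e2 deliver 2→3: 3[foll,t=1,-]
e3 deliver 3→2: ·
e4 deliver 2→4: 4[foll,t=1,-]
e5 deliver 4→2: 2[lead,t=1,-]
e6 deliver 2→1: 1[foll,t=1,-]
e7 deliver 1→2: ·
e8 propose(2,'r'): 2[lead,t=1,r]
e9 deliver 2→1: 1[foll,t=1,r]
e10 deliver 1→2: ·
e11 deliver 1→0: ·
e12 timeout(1): 1[cand,t=2,r]
e13 deliver 1→2: 2[foll,t=2,r]
e14 propose(4,'p'): ·
e15 deliver 4→1: ·
e16 deliver 1→4: 4[foll,t=2,-]
e17 deliver 4→2: ·
e18 deliver 2→4: ·
e19 deliver 1→2: ·
e20 timeout(1): 1[cand,t=3,r]
e21 deliver 0→1: ·
e22 deliver 4→0: ·
e23 timeout(3): 3[cand,t=2,-]
e24 propose(0,'w'): ·
e25 deliver 0→1: ·
e26 deliver 1→0: 0[foll,t=2,-]
e27 timeout(1): 1[cand,t=4,r]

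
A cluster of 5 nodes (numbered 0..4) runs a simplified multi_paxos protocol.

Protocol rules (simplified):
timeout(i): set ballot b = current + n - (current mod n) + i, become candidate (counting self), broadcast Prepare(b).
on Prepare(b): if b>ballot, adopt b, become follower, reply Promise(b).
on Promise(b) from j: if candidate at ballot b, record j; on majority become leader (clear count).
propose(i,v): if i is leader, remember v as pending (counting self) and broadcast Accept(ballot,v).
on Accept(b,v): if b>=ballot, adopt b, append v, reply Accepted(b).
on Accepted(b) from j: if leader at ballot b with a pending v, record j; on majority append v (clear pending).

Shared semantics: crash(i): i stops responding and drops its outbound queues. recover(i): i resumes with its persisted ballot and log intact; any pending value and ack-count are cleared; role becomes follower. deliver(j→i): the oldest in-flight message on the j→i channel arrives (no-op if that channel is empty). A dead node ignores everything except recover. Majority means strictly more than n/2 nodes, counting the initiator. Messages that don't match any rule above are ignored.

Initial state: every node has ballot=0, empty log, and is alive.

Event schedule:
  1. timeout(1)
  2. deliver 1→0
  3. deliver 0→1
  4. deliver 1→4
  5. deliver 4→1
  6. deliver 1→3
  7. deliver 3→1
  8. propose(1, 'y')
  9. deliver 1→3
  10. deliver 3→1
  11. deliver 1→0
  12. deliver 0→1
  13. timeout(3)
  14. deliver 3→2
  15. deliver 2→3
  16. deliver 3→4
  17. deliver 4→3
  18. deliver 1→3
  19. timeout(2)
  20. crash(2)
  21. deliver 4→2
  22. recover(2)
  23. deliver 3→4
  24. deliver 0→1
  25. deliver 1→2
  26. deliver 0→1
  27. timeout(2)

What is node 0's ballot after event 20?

6

after 1 — timeout(1): n1:cand/b6/[-]
after 2 — deliver 1→0: n0:foll/b6/[-]
after 3 — deliver 0→1: ·
after 4 — deliver 1→4: n4:foll/b6/[-]
after 5 — deliver 4→1: n1:lead/b6/[-]
after 6 — deliver 1→3: n3:foll/b6/[-]
after 7 — deliver 3→1: ·
after 8 — propose(1,'y'): ·
after 9 — deliver 1→3: n3:foll/b6/[y]
after 10 — deliver 3→1: ·
after 11 — deliver 1→0: n0:foll/b6/[y]
after 12 — deliver 0→1: n1:lead/b6/[y]
after 13 — timeout(3): n3:cand/b13/[y]
after 14 — deliver 3→2: n2:foll/b13/[-]
after 15 — deliver 2→3: ·
after 16 — deliver 3→4: n4:foll/b13/[-]
after 17 — deliver 4→3: n3:lead/b13/[y]
after 18 — deliver 1→3: ·
after 19 — timeout(2): n2:cand/b17/[-]
after 20 — crash(2): n2:✗cand/b17/[-]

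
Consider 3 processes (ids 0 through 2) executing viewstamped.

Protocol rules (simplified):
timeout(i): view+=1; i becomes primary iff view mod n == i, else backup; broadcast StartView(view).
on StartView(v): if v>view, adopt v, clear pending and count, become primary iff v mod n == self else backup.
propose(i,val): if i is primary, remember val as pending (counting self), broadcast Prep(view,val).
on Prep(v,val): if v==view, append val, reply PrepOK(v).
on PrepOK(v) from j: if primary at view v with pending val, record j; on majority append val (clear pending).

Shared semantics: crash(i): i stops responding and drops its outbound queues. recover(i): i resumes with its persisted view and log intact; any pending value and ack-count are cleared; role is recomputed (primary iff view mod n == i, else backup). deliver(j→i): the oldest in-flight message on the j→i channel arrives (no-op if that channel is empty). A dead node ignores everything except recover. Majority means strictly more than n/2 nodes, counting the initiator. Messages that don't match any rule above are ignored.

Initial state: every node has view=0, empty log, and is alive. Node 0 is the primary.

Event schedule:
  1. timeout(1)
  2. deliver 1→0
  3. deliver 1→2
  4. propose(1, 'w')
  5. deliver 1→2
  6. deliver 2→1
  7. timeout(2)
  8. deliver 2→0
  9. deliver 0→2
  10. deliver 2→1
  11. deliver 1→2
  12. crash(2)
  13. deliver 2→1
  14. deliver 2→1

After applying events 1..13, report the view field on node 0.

step 1 timeout(1): 1={prim,v=1,log=-}
step 2 deliver 1→0: 0={back,v=1,log=-}
step 3 deliver 1→2: 2={back,v=1,log=-}
step 4 propose(1,'w'): —
step 5 deliver 1→2: 2={back,v=1,log=w}
step 6 deliver 2→1: 1={prim,v=1,log=w}
step 7 timeout(2): 2={prim,v=2,log=w}
step 8 deliver 2→0: 0={back,v=2,log=-}
step 9 deliver 0→2: —
step 10 deliver 2→1: 1={back,v=2,log=w}
step 11 deliver 1→2: —
step 12 crash(2): 2={✗prim,v=2,log=w}
step 13 deliver 2→1: —

2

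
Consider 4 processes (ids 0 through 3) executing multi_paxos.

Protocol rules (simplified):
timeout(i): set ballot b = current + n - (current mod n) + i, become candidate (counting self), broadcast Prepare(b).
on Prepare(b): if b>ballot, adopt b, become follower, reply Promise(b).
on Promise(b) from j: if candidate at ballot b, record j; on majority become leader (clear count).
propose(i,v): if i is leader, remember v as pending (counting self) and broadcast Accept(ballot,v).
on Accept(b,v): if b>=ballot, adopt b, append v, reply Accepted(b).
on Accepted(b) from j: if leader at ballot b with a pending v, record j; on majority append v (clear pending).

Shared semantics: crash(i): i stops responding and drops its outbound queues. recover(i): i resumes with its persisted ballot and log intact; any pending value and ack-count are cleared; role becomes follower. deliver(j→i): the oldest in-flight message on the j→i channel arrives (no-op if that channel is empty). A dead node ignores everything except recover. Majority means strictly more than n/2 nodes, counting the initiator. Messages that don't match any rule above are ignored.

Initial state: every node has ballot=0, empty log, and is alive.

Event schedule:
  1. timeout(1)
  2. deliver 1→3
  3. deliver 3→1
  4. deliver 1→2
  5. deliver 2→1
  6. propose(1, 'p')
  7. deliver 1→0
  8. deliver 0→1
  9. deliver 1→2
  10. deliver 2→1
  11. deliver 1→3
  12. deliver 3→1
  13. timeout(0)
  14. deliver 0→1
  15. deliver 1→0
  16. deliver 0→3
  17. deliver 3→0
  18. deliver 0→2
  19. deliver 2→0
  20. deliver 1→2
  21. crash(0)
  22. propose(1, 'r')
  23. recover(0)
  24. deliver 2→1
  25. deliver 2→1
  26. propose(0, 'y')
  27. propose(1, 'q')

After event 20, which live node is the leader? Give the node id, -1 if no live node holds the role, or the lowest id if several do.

[1] timeout(1) → N1(cand b5 [-])
[2] deliver 1→3 → N3(foll b5 [-])
[3] deliver 3→1 → ∅
[4] deliver 1→2 → N2(foll b5 [-])
[5] deliver 2→1 → N1(lead b5 [-])
[6] propose(1,'p') → ∅
[7] deliver 1→0 → N0(foll b5 [-])
[8] deliver 0→1 → ∅
[9] deliver 1→2 → N2(foll b5 [p])
[10] deliver 2→1 → ∅
[11] deliver 1→3 → N3(foll b5 [p])
[12] deliver 3→1 → N1(lead b5 [p])
[13] timeout(0) → N0(cand b8 [-])
[14] deliver 0→1 → N1(foll b8 [p])
[15] deliver 1→0 → ∅
[16] deliver 0→3 → N3(foll b8 [p])
[17] deliver 3→0 → ∅
[18] deliver 0→2 → N2(foll b8 [p])
[19] deliver 2→0 → N0(lead b8 [-])
[20] deliver 1→2 → ∅

0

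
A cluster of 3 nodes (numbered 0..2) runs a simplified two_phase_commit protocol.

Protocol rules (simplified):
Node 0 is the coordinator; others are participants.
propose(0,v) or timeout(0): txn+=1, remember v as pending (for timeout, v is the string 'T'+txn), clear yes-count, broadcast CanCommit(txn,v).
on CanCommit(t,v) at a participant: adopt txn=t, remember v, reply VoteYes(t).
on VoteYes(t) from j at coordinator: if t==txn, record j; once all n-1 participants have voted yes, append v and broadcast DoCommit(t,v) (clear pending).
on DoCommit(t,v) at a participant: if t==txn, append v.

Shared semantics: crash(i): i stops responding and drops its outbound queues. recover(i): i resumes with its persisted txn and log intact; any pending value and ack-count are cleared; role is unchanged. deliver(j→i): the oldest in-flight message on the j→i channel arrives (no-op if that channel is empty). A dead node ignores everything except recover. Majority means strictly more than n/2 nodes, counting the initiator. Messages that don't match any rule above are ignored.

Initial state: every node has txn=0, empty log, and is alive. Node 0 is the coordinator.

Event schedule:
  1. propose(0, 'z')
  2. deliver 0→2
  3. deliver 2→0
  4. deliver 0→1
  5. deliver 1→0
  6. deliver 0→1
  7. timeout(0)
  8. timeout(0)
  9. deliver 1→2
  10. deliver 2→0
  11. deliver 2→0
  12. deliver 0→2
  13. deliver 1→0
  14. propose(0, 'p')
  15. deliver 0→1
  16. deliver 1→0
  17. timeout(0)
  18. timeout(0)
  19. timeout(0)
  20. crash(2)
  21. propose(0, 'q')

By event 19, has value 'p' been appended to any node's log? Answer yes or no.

[1] propose(0,'z') → N0(coor t1 [-])
[2] deliver 0→2 → N2(part t1 [-])
[3] deliver 2→0 → ∅
[4] deliver 0→1 → N1(part t1 [-])
[5] deliver 1→0 → N0(coor t1 [z])
[6] deliver 0→1 → N1(part t1 [z])
[7] timeout(0) → N0(coor t2 [z])
[8] timeout(0) → N0(coor t3 [z])
[9] deliver 1→2 → ∅
[10] deliver 2→0 → ∅
[11] deliver 2→0 → ∅
[12] deliver 0→2 → N2(part t1 [z])
[13] deliver 1→0 → ∅
[14] propose(0,'p') → N0(coor t4 [z])
[15] deliver 0→1 → N1(part t2 [z])
[16] deliver 1→0 → ∅
[17] timeout(0) → N0(coor t5 [z])
[18] timeout(0) → N0(coor t6 [z])
[19] timeout(0) → N0(coor t7 [z])

no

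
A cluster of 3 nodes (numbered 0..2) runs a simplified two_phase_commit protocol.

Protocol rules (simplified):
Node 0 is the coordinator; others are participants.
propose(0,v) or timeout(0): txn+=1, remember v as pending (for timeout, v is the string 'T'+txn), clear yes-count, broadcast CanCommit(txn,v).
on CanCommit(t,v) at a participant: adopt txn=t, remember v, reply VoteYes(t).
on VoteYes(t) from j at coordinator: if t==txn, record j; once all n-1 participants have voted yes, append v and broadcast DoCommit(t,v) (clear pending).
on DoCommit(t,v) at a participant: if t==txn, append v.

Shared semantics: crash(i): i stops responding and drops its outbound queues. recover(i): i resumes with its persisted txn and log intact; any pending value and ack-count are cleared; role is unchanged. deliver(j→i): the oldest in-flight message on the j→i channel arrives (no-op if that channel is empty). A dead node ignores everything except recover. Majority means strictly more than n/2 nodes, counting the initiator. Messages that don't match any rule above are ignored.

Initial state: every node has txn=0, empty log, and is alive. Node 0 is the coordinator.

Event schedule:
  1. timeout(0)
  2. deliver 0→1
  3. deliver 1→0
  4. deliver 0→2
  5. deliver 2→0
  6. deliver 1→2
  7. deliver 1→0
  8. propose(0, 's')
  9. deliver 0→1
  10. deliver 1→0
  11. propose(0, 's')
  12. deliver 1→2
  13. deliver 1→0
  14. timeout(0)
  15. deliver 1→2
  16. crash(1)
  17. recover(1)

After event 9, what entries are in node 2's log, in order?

e1 timeout(0): 0[coor,t=1,-]
e2 deliver 0→1: 1[part,t=1,-]
e3 deliver 1→0: ·
e4 deliver 0→2: 2[part,t=1,-]
e5 deliver 2→0: 0[coor,t=1,T1]
e6 deliver 1→2: ·
e7 deliver 1→0: ·
e8 propose(0,'s'): 0[coor,t=2,T1]
e9 deliver 0→1: 1[part,t=1,T1]

empty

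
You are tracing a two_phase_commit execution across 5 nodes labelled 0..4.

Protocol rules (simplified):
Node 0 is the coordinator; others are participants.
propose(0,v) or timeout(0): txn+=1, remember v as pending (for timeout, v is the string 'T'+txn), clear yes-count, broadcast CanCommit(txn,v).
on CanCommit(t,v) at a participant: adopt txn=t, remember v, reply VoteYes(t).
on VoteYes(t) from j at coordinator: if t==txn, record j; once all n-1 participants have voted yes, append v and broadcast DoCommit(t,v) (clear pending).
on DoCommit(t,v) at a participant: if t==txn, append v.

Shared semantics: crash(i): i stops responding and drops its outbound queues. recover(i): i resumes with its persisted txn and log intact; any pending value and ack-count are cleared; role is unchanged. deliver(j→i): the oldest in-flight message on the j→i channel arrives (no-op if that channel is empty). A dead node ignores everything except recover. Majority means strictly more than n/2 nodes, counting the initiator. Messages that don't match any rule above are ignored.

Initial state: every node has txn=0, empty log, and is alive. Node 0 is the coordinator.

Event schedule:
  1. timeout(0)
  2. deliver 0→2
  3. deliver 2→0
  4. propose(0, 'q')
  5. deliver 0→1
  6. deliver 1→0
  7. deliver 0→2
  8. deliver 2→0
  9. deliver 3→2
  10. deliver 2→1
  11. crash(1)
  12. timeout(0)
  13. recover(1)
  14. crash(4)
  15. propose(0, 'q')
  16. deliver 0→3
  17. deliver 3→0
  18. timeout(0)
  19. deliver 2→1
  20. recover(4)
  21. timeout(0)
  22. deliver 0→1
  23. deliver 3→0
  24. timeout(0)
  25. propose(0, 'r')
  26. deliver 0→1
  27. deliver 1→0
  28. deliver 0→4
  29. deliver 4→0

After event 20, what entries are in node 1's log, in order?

empty

[1] timeout(0) → N0(coor t1 [-])
[2] deliver 0→2 → N2(part t1 [-])
[3] deliver 2→0 → ∅
[4] propose(0,'q') → N0(coor t2 [-])
[5] deliver 0→1 → N1(part t1 [-])
[6] deliver 1→0 → ∅
[7] deliver 0→2 → N2(part t2 [-])
[8] deliver 2→0 → ∅
[9] deliver 3→2 → ∅
[10] deliver 2→1 → ∅
[11] crash(1) → N1(✗part t1 [-])
[12] timeout(0) → N0(coor t3 [-])
[13] recover(1) → N1(part t1 [-])
[14] crash(4) → N4(✗part t0 [-])
[15] propose(0,'q') → N0(coor t4 [-])
[16] deliver 0→3 → N3(part t1 [-])
[17] deliver 3→0 → ∅
[18] timeout(0) → N0(coor t5 [-])
[19] deliver 2→1 → ∅
[20] recover(4) → N4(part t0 [-])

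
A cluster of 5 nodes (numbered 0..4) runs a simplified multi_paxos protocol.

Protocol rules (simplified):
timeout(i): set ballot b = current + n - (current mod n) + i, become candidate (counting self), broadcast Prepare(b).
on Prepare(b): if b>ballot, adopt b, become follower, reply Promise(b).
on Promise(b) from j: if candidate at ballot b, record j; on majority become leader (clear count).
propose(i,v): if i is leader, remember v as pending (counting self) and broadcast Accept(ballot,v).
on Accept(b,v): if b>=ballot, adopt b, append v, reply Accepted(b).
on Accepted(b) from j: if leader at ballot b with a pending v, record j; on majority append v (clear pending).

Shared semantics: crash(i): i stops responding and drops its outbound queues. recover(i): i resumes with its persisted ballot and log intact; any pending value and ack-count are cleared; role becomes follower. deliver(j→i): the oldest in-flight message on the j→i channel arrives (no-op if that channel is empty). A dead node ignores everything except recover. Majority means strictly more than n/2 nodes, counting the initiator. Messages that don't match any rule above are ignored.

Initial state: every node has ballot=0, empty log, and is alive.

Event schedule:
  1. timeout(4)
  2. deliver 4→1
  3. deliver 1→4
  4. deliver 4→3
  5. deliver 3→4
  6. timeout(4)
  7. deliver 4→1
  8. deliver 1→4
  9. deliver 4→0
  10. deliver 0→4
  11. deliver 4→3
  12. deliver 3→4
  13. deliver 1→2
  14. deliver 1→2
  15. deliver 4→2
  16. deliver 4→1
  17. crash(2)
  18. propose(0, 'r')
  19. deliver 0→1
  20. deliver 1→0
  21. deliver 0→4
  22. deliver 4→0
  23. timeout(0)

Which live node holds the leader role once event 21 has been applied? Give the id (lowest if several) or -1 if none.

4

after 1 — timeout(4): n4:cand/b9/[-]
after 2 — deliver 4→1: n1:foll/b9/[-]
after 3 — deliver 1→4: ·
after 4 — deliver 4→3: n3:foll/b9/[-]
after 5 — deliver 3→4: n4:lead/b9/[-]
after 6 — timeout(4): n4:cand/b14/[-]
after 7 — deliver 4→1: n1:foll/b14/[-]
after 8 — deliver 1→4: ·
after 9 — deliver 4→0: n0:foll/b9/[-]
after 10 — deliver 0→4: ·
after 11 — deliver 4→3: n3:foll/b14/[-]
after 12 — deliver 3→4: n4:lead/b14/[-]
after 13 — deliver 1→2: ·
after 14 — deliver 1→2: ·
after 15 — deliver 4→2: n2:foll/b9/[-]
after 16 — deliver 4→1: ·
after 17 — crash(2): n2:✗foll/b9/[-]
after 18 — propose(0,'r'): ·
after 19 — deliver 0→1: ·
after 20 — deliver 1→0: ·
after 21 — deliver 0→4: ·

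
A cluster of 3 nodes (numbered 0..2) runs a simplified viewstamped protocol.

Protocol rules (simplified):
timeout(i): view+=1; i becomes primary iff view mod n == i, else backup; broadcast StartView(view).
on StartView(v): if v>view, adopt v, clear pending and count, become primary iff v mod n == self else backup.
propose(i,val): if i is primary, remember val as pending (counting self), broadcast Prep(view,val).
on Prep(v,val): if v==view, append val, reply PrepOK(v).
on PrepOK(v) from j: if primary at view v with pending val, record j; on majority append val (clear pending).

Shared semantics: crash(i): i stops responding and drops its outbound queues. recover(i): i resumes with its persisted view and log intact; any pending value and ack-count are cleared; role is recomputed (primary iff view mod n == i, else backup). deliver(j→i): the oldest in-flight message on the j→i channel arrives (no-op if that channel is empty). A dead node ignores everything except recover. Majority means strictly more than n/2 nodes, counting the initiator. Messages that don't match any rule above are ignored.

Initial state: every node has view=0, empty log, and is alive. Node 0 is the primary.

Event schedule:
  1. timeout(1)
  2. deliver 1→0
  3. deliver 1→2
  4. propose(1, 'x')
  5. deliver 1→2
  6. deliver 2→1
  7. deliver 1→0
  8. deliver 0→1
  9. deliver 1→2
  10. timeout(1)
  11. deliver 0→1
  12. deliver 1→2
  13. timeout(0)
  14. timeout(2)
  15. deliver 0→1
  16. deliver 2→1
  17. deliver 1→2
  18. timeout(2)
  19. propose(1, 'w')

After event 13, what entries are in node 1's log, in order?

after 1 — timeout(1): n1:prim/v1/[-]
after 2 — deliver 1→0: n0:back/v1/[-]
after 3 — deliver 1→2: n2:back/v1/[-]
after 4 — propose(1,'x'): ·
after 5 — deliver 1→2: n2:back/v1/[x]
after 6 — deliver 2→1: n1:prim/v1/[x]
after 7 — deliver 1→0: n0:back/v1/[x]
after 8 — deliver 0→1: ·
after 9 — deliver 1→2: ·
after 10 — timeout(1): n1:back/v2/[x]
after 11 — deliver 0→1: ·
after 12 — deliver 1→2: n2:prim/v2/[x]
after 13 — timeout(0): n0:back/v2/[x]

x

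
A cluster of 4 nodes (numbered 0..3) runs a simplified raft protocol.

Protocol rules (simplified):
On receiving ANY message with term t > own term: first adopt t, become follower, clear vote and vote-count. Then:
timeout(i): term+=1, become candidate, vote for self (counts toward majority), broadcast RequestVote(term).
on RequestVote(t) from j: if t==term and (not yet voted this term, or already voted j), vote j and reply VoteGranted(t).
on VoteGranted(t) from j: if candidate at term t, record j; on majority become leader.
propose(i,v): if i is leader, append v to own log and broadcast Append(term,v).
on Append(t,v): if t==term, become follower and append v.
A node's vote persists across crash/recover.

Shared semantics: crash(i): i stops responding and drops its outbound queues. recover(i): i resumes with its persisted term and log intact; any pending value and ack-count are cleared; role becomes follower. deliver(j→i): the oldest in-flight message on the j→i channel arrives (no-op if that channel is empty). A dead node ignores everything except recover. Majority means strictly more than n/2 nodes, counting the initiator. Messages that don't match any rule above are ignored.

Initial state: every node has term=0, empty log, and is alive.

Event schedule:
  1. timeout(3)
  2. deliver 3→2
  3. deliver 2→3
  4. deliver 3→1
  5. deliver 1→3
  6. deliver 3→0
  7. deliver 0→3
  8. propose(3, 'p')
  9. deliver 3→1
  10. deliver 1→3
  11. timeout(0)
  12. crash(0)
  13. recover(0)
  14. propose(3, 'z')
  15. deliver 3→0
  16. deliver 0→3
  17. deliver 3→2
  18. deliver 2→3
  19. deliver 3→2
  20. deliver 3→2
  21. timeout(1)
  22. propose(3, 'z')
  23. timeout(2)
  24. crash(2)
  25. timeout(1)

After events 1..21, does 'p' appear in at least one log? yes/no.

yes

after 1 — timeout(3): n3:cand/t1/[-]
after 2 — deliver 3→2: n2:foll/t1/[-]
after 3 — deliver 2→3: ·
after 4 — deliver 3→1: n1:foll/t1/[-]
after 5 — deliver 1→3: n3:lead/t1/[-]
after 6 — deliver 3→0: n0:foll/t1/[-]
after 7 — deliver 0→3: ·
after 8 — propose(3,'p'): n3:lead/t1/[p]
after 9 — deliver 3→1: n1:foll/t1/[p]
after 10 — deliver 1→3: ·
after 11 — timeout(0): n0:cand/t2/[-]
after 12 — crash(0): n0:✗cand/t2/[-]
after 13 — recover(0): n0:foll/t2/[-]
after 14 — propose(3,'z'): n3:lead/t1/[p,z]
after 15 — deliver 3→0: ·
after 16 — deliver 0→3: ·
after 17 — deliver 3→2: n2:foll/t1/[p]
after 18 — deliver 2→3: ·
after 19 — deliver 3→2: n2:foll/t1/[p,z]
after 20 — deliver 3→2: ·
after 21 — timeout(1): n1:cand/t2/[p]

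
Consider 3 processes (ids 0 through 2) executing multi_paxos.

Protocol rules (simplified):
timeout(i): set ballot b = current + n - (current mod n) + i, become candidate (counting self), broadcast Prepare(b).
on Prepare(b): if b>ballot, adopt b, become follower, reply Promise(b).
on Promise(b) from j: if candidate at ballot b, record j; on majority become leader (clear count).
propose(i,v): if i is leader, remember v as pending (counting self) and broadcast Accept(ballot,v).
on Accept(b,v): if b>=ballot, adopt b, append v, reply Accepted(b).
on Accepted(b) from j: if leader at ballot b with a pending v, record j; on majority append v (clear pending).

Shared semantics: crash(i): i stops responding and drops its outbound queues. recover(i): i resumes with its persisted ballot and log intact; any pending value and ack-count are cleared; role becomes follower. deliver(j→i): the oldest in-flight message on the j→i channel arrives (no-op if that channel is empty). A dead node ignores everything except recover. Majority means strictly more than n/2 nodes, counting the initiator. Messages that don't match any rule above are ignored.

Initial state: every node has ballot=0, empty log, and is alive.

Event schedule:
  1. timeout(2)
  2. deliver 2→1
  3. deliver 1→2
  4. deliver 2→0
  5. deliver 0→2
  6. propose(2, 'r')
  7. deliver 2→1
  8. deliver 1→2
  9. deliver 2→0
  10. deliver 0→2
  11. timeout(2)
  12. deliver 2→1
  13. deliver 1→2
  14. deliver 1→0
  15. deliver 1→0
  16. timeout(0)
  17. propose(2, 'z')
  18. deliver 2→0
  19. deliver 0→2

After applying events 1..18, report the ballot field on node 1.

step 1 timeout(2): 2={cand,b=5,log=-}
step 2 deliver 2→1: 1={foll,b=5,log=-}
step 3 deliver 1→2: 2={lead,b=5,log=-}
step 4 deliver 2→0: 0={foll,b=5,log=-}
step 5 deliver 0→2: —
step 6 propose(2,'r'): —
step 7 deliver 2→1: 1={foll,b=5,log=r}
step 8 deliver 1→2: 2={lead,b=5,log=r}
step 9 deliver 2→0: 0={foll,b=5,log=r}
step 10 deliver 0→2: —
step 11 timeout(2): 2={cand,b=8,log=r}
step 12 deliver 2→1: 1={foll,b=8,log=r}
step 13 deliver 1→2: 2={lead,b=8,log=r}
step 14 deliver 1→0: —
step 15 deliver 1→0: —
step 16 timeout(0): 0={cand,b=6,log=r}
step 17 propose(2,'z'): —
step 18 deliver 2→0: 0={foll,b=8,log=r}

8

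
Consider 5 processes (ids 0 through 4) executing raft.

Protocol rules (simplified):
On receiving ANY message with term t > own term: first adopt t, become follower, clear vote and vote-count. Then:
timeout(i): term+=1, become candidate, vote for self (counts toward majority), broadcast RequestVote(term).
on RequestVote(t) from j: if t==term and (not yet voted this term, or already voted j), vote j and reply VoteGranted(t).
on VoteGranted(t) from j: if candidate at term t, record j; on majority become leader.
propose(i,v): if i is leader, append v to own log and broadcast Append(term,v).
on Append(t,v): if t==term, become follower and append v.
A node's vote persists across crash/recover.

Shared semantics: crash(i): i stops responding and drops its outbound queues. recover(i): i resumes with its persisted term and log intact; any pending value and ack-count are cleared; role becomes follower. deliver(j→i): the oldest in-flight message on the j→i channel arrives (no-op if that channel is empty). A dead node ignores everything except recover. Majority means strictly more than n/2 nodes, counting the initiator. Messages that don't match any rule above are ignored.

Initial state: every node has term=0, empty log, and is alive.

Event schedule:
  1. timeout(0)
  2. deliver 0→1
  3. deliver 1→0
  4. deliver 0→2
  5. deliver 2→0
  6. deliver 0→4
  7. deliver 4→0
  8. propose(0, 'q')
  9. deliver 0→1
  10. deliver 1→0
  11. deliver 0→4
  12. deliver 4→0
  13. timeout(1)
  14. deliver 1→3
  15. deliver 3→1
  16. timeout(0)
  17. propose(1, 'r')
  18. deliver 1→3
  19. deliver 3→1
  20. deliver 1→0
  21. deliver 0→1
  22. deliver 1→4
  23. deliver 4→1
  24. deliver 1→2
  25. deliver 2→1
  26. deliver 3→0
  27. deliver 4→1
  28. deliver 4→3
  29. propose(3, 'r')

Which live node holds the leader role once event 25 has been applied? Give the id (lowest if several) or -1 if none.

step 1 timeout(0): 0={cand,t=1,log=-}
step 2 deliver 0→1: 1={foll,t=1,log=-}
step 3 deliver 1→0: —
step 4 deliver 0→2: 2={foll,t=1,log=-}
step 5 deliver 2→0: 0={lead,t=1,log=-}
step 6 deliver 0→4: 4={foll,t=1,log=-}
step 7 deliver 4→0: —
step 8 propose(0,'q'): 0={lead,t=1,log=q}
step 9 deliver 0→1: 1={foll,t=1,log=q}
step 10 deliver 1→0: —
step 11 deliver 0→4: 4={foll,t=1,log=q}
step 12 deliver 4→0: —
step 13 timeout(1): 1={cand,t=2,log=q}
step 14 deliver 1→3: 3={foll,t=2,log=-}
step 15 deliver 3→1: —
step 16 timeout(0): 0={cand,t=2,log=q}
step 17 propose(1,'r'): —
step 18 deliver 1→3: —
step 19 deliver 3→1: —
step 20 deliver 1→0: —
step 21 deliver 0→1: —
step 22 deliver 1→4: 4={foll,t=2,log=q}
step 23 deliver 4→1: 1={lead,t=2,log=q}
step 24 deliver 1→2: 2={foll,t=2,log=-}
step 25 deliver 2→1: —

1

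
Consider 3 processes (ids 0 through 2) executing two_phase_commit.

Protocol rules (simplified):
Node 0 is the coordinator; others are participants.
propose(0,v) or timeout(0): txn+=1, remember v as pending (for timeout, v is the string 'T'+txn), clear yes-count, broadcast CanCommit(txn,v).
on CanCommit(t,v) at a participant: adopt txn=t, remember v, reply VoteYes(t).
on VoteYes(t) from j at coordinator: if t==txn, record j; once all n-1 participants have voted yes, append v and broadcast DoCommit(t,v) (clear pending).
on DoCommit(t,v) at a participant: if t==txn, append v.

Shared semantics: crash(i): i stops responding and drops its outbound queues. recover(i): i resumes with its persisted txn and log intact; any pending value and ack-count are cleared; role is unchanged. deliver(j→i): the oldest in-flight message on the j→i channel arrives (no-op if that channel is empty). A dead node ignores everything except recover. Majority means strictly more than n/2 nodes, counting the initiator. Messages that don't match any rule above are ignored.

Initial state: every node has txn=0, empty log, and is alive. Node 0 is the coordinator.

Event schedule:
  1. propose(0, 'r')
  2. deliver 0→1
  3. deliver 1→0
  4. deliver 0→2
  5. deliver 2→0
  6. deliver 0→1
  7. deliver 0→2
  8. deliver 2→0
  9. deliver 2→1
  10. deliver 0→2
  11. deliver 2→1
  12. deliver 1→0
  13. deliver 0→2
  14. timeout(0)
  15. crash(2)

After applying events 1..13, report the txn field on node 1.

after 1 — propose(0,'r'): n0:coor/t1/[-]
after 2 — deliver 0→1: n1:part/t1/[-]
after 3 — deliver 1→0: ·
after 4 — deliver 0→2: n2:part/t1/[-]
after 5 — deliver 2→0: n0:coor/t1/[r]
after 6 — deliver 0→1: n1:part/t1/[r]
after 7 — deliver 0→2: n2:part/t1/[r]
after 8 — deliver 2→0: ·
after 9 — deliver 2→1: ·
after 10 — deliver 0→2: ·
after 11 — deliver 2→1: ·
after 12 — deliver 1→0: ·
after 13 — deliver 0→2: ·

1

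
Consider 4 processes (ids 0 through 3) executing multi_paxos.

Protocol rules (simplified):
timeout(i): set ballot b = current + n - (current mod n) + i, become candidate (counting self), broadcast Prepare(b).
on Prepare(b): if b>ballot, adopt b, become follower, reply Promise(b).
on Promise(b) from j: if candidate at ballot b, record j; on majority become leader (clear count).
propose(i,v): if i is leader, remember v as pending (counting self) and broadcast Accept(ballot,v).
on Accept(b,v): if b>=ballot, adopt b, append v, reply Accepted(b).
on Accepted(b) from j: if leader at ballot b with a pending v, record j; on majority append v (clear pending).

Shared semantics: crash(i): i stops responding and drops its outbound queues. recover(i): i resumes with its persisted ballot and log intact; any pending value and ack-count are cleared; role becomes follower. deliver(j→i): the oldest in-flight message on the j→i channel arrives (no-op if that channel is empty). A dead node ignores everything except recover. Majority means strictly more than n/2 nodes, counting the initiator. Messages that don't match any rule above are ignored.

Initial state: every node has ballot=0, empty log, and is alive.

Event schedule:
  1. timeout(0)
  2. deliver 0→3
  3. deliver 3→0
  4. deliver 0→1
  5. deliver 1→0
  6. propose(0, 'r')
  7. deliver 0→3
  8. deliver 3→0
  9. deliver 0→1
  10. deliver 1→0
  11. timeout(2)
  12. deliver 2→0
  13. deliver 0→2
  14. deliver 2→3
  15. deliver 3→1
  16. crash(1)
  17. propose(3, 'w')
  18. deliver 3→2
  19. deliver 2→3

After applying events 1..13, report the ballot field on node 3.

4

after 1 — timeout(0): n0:cand/b4/[-]
after 2 — deliver 0→3: n3:foll/b4/[-]
after 3 — deliver 3→0: ·
after 4 — deliver 0→1: n1:foll/b4/[-]
after 5 — deliver 1→0: n0:lead/b4/[-]
after 6 — propose(0,'r'): ·
after 7 — deliver 0→3: n3:foll/b4/[r]
after 8 — deliver 3→0: ·
after 9 — deliver 0→1: n1:foll/b4/[r]
after 10 — deliver 1→0: n0:lead/b4/[r]
after 11 — timeout(2): n2:cand/b6/[-]
after 12 — deliver 2→0: n0:foll/b6/[r]
after 13 — deliver 0→2: ·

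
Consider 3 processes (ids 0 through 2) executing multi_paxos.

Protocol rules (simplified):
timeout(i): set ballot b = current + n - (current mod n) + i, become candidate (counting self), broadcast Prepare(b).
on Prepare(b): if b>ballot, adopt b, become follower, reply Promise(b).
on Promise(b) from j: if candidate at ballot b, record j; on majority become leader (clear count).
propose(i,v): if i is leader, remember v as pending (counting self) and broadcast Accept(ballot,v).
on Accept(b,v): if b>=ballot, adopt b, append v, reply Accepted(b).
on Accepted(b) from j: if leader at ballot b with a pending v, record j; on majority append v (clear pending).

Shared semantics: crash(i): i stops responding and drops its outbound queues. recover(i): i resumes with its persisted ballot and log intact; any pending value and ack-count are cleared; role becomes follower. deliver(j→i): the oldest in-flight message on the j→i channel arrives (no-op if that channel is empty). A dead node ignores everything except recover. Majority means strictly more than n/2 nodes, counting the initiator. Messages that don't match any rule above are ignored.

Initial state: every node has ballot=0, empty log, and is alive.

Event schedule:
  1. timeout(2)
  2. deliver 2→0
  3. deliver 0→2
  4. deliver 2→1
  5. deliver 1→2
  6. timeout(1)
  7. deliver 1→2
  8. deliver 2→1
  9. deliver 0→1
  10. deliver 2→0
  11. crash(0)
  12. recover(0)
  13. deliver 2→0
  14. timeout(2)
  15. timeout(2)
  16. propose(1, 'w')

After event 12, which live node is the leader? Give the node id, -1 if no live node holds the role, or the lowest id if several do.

1

after 1 — timeout(2): n2:cand/b5/[-]
after 2 — deliver 2→0: n0:foll/b5/[-]
after 3 — deliver 0→2: n2:lead/b5/[-]
after 4 — deliver 2→1: n1:foll/b5/[-]
after 5 — deliver 1→2: ·
after 6 — timeout(1): n1:cand/b7/[-]
after 7 — deliver 1→2: n2:foll/b7/[-]
after 8 — deliver 2→1: n1:lead/b7/[-]
after 9 — deliver 0→1: ·
after 10 — deliver 2→0: ·
after 11 — crash(0): n0:✗foll/b5/[-]
after 12 — recover(0): n0:foll/b5/[-]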